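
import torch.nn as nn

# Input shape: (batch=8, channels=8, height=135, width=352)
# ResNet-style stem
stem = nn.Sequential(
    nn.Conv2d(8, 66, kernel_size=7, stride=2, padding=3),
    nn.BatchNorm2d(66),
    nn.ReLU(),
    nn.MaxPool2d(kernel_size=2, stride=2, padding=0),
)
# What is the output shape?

Input shape: (8, 8, 135, 352)
  -> after Conv2d 7x7 stride=2: (8, 66, 68, 176)
Output shape: (8, 66, 34, 88)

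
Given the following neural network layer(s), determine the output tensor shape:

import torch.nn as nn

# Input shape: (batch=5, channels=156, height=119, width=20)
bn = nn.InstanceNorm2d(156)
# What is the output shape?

Input shape: (5, 156, 119, 20)
Output shape: (5, 156, 119, 20)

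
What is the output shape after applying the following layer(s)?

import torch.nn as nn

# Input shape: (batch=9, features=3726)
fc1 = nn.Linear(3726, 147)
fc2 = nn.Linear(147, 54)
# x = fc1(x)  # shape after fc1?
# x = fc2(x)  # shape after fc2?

Input shape: (9, 3726)
  -> after fc1: (9, 147)
Output shape: (9, 54)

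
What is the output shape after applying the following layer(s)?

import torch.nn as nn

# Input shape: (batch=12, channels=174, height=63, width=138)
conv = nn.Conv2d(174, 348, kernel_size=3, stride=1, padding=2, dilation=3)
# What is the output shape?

Input shape: (12, 174, 63, 138)
Output shape: (12, 348, 61, 136)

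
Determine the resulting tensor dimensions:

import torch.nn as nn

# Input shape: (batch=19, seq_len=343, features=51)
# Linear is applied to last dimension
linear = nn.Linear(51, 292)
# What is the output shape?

Input shape: (19, 343, 51)
Output shape: (19, 343, 292)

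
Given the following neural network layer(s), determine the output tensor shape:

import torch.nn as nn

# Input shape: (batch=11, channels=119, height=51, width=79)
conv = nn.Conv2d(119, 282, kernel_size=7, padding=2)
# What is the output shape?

Input shape: (11, 119, 51, 79)
Output shape: (11, 282, 49, 77)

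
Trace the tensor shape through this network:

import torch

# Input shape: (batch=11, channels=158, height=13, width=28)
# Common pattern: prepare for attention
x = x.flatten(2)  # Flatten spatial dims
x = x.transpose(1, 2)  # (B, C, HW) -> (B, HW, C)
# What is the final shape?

Input shape: (11, 158, 13, 28)
  -> after flatten(2): (11, 158, 364)
Output shape: (11, 364, 158)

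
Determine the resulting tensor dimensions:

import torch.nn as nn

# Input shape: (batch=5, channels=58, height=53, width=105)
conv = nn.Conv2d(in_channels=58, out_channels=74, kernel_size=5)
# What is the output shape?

Input shape: (5, 58, 53, 105)
Output shape: (5, 74, 49, 101)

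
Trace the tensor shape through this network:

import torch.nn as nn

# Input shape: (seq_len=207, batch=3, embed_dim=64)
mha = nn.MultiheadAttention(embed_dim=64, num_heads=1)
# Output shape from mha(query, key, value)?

Input shape: (207, 3, 64)
Output shape: (207, 3, 64)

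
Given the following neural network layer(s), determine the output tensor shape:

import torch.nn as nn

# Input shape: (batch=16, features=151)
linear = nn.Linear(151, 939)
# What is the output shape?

Input shape: (16, 151)
Output shape: (16, 939)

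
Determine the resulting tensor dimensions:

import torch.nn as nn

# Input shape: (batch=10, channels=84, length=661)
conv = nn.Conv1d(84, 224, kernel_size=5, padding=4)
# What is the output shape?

Input shape: (10, 84, 661)
Output shape: (10, 224, 665)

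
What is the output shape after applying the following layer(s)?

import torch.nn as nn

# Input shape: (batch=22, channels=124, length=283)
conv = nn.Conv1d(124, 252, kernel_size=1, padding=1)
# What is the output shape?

Input shape: (22, 124, 283)
Output shape: (22, 252, 285)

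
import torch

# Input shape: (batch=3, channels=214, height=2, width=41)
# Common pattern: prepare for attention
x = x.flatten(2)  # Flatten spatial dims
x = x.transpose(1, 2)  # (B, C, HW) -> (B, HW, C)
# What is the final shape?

Input shape: (3, 214, 2, 41)
  -> after flatten(2): (3, 214, 82)
Output shape: (3, 82, 214)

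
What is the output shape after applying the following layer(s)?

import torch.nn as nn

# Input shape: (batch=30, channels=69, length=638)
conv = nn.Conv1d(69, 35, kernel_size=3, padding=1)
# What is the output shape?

Input shape: (30, 69, 638)
Output shape: (30, 35, 638)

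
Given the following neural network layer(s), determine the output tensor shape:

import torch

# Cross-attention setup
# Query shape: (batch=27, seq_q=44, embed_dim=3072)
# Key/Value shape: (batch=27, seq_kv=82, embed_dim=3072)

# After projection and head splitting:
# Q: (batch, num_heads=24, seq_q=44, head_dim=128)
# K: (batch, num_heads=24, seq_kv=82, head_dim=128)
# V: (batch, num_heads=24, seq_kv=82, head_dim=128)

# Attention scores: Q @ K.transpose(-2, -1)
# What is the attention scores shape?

Input shape: (27, 44, 3072)
Output shape: (27, 24, 44, 82)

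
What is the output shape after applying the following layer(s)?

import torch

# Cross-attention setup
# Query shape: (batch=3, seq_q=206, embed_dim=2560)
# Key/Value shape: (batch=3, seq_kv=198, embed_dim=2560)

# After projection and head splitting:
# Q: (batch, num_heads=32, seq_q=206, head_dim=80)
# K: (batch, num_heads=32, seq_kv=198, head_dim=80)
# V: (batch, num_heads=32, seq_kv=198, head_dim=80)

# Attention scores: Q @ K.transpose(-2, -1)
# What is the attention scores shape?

Input shape: (3, 206, 2560)
Output shape: (3, 32, 206, 198)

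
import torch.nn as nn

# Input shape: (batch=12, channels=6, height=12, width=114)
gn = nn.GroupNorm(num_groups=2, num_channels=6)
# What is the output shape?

Input shape: (12, 6, 12, 114)
Output shape: (12, 6, 12, 114)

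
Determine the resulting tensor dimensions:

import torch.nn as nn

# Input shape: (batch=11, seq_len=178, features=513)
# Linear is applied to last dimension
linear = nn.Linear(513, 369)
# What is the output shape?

Input shape: (11, 178, 513)
Output shape: (11, 178, 369)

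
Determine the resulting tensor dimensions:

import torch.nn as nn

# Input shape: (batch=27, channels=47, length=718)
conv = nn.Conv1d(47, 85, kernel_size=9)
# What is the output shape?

Input shape: (27, 47, 718)
Output shape: (27, 85, 710)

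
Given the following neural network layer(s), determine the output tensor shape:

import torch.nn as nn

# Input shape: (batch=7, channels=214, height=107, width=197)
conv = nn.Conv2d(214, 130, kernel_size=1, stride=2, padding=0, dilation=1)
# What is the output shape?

Input shape: (7, 214, 107, 197)
Output shape: (7, 130, 54, 99)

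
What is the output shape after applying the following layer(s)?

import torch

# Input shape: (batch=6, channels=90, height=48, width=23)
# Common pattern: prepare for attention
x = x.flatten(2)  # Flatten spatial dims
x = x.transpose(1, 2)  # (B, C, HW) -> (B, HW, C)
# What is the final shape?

Input shape: (6, 90, 48, 23)
  -> after flatten(2): (6, 90, 1104)
Output shape: (6, 1104, 90)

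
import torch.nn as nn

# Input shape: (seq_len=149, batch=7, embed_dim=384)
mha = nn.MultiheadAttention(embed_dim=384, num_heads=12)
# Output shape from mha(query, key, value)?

Input shape: (149, 7, 384)
Output shape: (149, 7, 384)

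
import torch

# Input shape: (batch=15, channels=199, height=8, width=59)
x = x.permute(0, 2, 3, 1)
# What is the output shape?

Input shape: (15, 199, 8, 59)
Output shape: (15, 8, 59, 199)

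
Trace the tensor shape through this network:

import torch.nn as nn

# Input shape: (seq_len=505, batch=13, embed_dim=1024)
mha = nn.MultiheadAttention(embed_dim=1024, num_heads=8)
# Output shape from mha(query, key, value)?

Input shape: (505, 13, 1024)
Output shape: (505, 13, 1024)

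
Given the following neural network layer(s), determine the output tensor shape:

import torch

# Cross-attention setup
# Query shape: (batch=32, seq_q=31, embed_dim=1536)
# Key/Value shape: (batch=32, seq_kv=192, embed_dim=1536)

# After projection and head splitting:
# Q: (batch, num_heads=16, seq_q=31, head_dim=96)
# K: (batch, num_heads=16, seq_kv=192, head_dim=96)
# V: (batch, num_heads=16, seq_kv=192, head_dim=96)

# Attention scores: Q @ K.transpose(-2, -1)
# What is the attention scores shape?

Input shape: (32, 31, 1536)
Output shape: (32, 16, 31, 192)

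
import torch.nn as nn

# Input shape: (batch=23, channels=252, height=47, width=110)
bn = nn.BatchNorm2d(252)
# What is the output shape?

Input shape: (23, 252, 47, 110)
Output shape: (23, 252, 47, 110)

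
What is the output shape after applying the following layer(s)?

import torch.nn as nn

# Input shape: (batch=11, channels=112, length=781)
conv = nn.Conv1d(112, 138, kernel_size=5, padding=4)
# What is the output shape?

Input shape: (11, 112, 781)
Output shape: (11, 138, 785)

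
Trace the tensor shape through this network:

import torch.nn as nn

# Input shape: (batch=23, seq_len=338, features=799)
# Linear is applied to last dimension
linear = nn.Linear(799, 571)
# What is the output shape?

Input shape: (23, 338, 799)
Output shape: (23, 338, 571)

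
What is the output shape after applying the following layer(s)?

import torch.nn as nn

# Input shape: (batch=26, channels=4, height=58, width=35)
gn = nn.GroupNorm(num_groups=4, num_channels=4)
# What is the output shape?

Input shape: (26, 4, 58, 35)
Output shape: (26, 4, 58, 35)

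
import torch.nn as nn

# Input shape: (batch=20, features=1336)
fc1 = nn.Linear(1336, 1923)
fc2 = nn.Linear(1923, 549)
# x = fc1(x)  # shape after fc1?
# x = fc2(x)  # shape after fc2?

Input shape: (20, 1336)
  -> after fc1: (20, 1923)
Output shape: (20, 549)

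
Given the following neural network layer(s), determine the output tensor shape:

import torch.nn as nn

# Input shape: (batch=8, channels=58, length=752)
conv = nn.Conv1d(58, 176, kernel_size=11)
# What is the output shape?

Input shape: (8, 58, 752)
Output shape: (8, 176, 742)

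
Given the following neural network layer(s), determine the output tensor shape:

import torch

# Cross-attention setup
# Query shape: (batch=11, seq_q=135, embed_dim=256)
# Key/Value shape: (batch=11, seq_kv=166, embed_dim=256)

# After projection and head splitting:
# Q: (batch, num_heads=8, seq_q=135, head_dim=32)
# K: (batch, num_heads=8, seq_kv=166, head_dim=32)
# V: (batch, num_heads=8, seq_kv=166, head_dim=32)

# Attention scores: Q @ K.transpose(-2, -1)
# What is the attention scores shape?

Input shape: (11, 135, 256)
Output shape: (11, 8, 135, 166)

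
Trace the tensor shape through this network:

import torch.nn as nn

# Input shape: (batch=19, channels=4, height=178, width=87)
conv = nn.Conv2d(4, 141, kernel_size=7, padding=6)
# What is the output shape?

Input shape: (19, 4, 178, 87)
Output shape: (19, 141, 184, 93)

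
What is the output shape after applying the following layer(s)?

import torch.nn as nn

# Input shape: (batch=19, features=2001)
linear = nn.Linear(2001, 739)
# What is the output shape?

Input shape: (19, 2001)
Output shape: (19, 739)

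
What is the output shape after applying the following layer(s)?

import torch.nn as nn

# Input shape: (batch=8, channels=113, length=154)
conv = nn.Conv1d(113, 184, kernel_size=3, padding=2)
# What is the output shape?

Input shape: (8, 113, 154)
Output shape: (8, 184, 156)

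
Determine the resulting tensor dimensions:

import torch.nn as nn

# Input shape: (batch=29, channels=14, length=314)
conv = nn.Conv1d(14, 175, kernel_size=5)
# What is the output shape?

Input shape: (29, 14, 314)
Output shape: (29, 175, 310)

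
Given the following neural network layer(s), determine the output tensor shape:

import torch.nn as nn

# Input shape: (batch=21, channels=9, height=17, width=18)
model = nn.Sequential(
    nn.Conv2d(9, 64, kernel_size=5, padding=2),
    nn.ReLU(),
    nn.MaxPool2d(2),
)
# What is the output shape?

Input shape: (21, 9, 17, 18)
  -> after Conv2d: (21, 64, 17, 18)
  -> after ReLU: (21, 64, 17, 18)
Output shape: (21, 64, 8, 9)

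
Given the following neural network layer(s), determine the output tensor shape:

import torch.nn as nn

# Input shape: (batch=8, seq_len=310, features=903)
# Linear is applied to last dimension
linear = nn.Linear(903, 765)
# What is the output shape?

Input shape: (8, 310, 903)
Output shape: (8, 310, 765)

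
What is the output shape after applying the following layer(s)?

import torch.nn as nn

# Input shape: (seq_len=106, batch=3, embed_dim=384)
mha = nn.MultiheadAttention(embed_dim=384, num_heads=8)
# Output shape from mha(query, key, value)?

Input shape: (106, 3, 384)
Output shape: (106, 3, 384)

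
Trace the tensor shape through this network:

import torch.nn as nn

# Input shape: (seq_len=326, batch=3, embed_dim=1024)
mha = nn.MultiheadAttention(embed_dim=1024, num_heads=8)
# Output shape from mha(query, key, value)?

Input shape: (326, 3, 1024)
Output shape: (326, 3, 1024)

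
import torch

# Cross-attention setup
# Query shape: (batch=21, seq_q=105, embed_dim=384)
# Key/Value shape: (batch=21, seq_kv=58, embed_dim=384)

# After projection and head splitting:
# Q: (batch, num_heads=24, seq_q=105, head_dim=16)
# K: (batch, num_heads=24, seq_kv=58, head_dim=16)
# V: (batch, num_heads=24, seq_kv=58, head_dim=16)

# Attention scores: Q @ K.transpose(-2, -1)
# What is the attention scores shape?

Input shape: (21, 105, 384)
Output shape: (21, 24, 105, 58)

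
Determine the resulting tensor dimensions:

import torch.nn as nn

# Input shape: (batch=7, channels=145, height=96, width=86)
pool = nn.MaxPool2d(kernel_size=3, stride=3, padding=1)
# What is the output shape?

Input shape: (7, 145, 96, 86)
Output shape: (7, 145, 32, 29)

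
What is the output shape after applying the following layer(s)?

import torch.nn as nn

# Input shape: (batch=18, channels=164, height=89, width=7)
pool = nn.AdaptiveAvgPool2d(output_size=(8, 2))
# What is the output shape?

Input shape: (18, 164, 89, 7)
Output shape: (18, 164, 8, 2)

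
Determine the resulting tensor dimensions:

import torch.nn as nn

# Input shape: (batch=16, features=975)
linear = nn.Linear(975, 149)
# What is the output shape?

Input shape: (16, 975)
Output shape: (16, 149)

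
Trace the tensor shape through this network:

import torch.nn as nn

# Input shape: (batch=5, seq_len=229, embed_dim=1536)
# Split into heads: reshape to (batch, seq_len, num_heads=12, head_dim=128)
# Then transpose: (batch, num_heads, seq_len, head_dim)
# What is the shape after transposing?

Input shape: (5, 229, 1536)
  -> after reshape: (5, 229, 12, 128)
Output shape: (5, 12, 229, 128)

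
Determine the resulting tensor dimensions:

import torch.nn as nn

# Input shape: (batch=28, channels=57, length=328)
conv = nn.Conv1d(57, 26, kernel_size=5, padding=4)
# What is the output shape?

Input shape: (28, 57, 328)
Output shape: (28, 26, 332)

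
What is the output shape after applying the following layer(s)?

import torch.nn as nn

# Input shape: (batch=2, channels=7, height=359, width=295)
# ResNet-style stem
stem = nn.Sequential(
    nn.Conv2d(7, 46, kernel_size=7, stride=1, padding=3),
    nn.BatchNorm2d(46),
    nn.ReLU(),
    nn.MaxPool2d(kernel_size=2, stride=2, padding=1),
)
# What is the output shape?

Input shape: (2, 7, 359, 295)
  -> after Conv2d 7x7 stride=1: (2, 46, 359, 295)
Output shape: (2, 46, 180, 148)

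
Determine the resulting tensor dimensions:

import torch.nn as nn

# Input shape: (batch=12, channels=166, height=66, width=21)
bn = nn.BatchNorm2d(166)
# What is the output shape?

Input shape: (12, 166, 66, 21)
Output shape: (12, 166, 66, 21)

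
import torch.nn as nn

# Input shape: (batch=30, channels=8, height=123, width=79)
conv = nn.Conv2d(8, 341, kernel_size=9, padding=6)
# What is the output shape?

Input shape: (30, 8, 123, 79)
Output shape: (30, 341, 127, 83)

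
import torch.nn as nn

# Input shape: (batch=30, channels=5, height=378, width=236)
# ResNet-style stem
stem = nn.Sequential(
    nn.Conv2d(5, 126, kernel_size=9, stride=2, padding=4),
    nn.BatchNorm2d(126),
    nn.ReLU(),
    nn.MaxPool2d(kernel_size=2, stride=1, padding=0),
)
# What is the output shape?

Input shape: (30, 5, 378, 236)
  -> after Conv2d 9x9 stride=2: (30, 126, 189, 118)
Output shape: (30, 126, 188, 117)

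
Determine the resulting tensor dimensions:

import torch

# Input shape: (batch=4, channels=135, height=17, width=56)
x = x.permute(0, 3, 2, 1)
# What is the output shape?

Input shape: (4, 135, 17, 56)
Output shape: (4, 56, 17, 135)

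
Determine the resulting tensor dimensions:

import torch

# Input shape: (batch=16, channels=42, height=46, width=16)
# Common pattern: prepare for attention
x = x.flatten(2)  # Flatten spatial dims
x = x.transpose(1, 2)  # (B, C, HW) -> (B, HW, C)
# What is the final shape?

Input shape: (16, 42, 46, 16)
  -> after flatten(2): (16, 42, 736)
Output shape: (16, 736, 42)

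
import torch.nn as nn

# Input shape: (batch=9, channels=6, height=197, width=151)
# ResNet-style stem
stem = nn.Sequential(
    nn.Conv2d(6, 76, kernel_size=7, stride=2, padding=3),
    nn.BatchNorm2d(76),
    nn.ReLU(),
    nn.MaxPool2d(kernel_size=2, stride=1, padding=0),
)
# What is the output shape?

Input shape: (9, 6, 197, 151)
  -> after Conv2d 7x7 stride=2: (9, 76, 99, 76)
Output shape: (9, 76, 98, 75)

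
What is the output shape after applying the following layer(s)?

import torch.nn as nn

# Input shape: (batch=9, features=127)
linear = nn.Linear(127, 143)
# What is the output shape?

Input shape: (9, 127)
Output shape: (9, 143)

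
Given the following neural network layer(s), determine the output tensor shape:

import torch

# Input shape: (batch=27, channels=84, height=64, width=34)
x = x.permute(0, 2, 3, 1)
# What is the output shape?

Input shape: (27, 84, 64, 34)
Output shape: (27, 64, 34, 84)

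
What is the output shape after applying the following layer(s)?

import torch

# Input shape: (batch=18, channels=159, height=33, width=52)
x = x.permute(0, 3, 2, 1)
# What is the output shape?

Input shape: (18, 159, 33, 52)
Output shape: (18, 52, 33, 159)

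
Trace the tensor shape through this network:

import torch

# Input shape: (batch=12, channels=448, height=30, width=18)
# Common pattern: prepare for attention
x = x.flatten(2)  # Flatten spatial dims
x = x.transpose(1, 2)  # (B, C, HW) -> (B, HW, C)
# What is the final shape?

Input shape: (12, 448, 30, 18)
  -> after flatten(2): (12, 448, 540)
Output shape: (12, 540, 448)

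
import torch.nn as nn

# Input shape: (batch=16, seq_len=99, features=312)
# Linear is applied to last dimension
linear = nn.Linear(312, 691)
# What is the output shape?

Input shape: (16, 99, 312)
Output shape: (16, 99, 691)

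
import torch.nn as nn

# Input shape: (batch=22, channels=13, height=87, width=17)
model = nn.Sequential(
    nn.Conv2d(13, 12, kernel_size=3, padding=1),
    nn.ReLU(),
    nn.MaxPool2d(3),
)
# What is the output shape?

Input shape: (22, 13, 87, 17)
  -> after Conv2d: (22, 12, 87, 17)
  -> after ReLU: (22, 12, 87, 17)
Output shape: (22, 12, 29, 5)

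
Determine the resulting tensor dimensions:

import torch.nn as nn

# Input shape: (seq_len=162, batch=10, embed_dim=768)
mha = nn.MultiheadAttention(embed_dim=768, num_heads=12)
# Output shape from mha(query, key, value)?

Input shape: (162, 10, 768)
Output shape: (162, 10, 768)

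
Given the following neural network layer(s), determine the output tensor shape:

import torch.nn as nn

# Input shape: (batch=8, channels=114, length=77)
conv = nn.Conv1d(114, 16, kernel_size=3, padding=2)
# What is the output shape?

Input shape: (8, 114, 77)
Output shape: (8, 16, 79)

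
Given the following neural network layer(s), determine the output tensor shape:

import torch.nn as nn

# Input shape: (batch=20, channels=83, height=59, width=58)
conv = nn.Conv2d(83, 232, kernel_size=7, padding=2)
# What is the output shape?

Input shape: (20, 83, 59, 58)
Output shape: (20, 232, 57, 56)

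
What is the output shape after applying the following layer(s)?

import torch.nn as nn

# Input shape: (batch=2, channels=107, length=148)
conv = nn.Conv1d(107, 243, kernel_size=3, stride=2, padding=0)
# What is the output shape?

Input shape: (2, 107, 148)
Output shape: (2, 243, 73)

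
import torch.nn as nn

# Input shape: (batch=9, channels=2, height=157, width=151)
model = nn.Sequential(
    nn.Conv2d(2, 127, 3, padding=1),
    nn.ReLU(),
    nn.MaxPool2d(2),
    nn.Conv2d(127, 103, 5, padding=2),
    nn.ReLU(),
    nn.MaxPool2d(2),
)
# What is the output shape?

Input shape: (9, 2, 157, 151)
  -> after first Conv2d: (9, 127, 157, 151)
  -> after first MaxPool2d: (9, 127, 78, 75)
  -> after second Conv2d: (9, 103, 78, 75)
Output shape: (9, 103, 39, 37)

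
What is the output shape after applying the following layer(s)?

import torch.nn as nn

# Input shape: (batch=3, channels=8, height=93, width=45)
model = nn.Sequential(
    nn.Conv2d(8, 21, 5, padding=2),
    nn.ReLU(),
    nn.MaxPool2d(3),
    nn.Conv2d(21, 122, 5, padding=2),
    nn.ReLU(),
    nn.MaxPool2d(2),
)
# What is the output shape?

Input shape: (3, 8, 93, 45)
  -> after first Conv2d: (3, 21, 93, 45)
  -> after first MaxPool2d: (3, 21, 31, 15)
  -> after second Conv2d: (3, 122, 31, 15)
Output shape: (3, 122, 15, 7)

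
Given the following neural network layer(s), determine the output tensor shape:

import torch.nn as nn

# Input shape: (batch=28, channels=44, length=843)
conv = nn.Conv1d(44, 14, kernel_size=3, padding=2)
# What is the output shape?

Input shape: (28, 44, 843)
Output shape: (28, 14, 845)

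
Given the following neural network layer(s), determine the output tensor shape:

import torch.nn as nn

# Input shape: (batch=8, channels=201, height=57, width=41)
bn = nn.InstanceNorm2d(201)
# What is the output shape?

Input shape: (8, 201, 57, 41)
Output shape: (8, 201, 57, 41)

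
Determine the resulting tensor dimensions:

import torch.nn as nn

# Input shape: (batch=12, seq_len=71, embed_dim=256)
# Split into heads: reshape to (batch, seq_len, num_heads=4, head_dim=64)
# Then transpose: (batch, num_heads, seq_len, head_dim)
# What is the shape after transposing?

Input shape: (12, 71, 256)
  -> after reshape: (12, 71, 4, 64)
Output shape: (12, 4, 71, 64)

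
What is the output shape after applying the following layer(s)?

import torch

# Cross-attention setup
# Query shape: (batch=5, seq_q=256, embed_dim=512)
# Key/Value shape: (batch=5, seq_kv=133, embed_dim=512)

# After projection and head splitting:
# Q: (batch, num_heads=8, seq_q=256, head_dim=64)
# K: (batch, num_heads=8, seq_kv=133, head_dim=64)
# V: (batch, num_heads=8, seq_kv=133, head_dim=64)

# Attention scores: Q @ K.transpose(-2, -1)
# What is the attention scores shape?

Input shape: (5, 256, 512)
Output shape: (5, 8, 256, 133)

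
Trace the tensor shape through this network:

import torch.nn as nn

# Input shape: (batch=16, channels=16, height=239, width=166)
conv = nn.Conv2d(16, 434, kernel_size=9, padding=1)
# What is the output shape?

Input shape: (16, 16, 239, 166)
Output shape: (16, 434, 233, 160)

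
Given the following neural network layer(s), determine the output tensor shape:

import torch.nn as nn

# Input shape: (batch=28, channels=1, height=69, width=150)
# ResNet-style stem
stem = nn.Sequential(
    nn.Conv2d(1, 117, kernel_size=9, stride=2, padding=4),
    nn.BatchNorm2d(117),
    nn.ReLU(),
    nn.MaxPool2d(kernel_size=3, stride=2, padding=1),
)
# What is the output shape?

Input shape: (28, 1, 69, 150)
  -> after Conv2d 9x9 stride=2: (28, 117, 35, 75)
Output shape: (28, 117, 18, 38)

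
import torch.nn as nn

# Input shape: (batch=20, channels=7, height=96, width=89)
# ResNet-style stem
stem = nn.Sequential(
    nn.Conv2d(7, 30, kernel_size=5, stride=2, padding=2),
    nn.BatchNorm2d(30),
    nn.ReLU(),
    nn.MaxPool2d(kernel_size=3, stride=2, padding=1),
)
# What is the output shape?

Input shape: (20, 7, 96, 89)
  -> after Conv2d 5x5 stride=2: (20, 30, 48, 45)
Output shape: (20, 30, 24, 23)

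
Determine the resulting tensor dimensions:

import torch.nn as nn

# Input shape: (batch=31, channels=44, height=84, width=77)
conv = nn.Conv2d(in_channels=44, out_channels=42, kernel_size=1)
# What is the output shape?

Input shape: (31, 44, 84, 77)
Output shape: (31, 42, 84, 77)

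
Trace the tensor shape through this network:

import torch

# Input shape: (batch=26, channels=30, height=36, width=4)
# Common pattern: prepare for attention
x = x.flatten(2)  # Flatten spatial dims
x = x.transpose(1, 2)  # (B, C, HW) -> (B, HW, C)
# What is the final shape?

Input shape: (26, 30, 36, 4)
  -> after flatten(2): (26, 30, 144)
Output shape: (26, 144, 30)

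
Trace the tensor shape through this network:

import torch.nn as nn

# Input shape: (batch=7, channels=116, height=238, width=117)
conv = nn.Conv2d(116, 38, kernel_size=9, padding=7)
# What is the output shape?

Input shape: (7, 116, 238, 117)
Output shape: (7, 38, 244, 123)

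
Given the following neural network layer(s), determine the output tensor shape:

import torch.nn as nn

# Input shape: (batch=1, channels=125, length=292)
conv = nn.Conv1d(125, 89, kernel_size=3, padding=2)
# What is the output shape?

Input shape: (1, 125, 292)
Output shape: (1, 89, 294)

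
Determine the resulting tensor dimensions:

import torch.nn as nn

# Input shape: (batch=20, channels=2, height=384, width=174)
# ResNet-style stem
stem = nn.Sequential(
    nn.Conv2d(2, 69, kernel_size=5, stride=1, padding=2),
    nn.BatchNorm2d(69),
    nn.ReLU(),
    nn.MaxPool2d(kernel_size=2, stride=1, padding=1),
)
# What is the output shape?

Input shape: (20, 2, 384, 174)
  -> after Conv2d 5x5 stride=1: (20, 69, 384, 174)
Output shape: (20, 69, 385, 175)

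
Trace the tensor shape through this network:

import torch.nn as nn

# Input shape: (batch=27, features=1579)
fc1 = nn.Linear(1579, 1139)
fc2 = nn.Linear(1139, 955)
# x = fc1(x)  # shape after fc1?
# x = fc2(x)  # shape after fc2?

Input shape: (27, 1579)
  -> after fc1: (27, 1139)
Output shape: (27, 955)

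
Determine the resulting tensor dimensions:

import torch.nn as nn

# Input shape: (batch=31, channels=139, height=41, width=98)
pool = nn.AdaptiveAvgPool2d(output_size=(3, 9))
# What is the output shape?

Input shape: (31, 139, 41, 98)
Output shape: (31, 139, 3, 9)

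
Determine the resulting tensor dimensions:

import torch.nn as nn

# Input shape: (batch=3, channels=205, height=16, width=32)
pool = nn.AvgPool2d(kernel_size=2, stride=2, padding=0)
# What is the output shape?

Input shape: (3, 205, 16, 32)
Output shape: (3, 205, 8, 16)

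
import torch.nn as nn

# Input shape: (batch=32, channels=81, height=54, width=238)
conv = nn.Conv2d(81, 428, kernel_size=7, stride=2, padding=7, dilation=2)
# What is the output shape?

Input shape: (32, 81, 54, 238)
Output shape: (32, 428, 28, 120)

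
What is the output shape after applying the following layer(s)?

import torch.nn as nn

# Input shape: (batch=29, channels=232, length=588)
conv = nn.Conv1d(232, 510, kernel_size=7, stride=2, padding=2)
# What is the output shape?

Input shape: (29, 232, 588)
Output shape: (29, 510, 293)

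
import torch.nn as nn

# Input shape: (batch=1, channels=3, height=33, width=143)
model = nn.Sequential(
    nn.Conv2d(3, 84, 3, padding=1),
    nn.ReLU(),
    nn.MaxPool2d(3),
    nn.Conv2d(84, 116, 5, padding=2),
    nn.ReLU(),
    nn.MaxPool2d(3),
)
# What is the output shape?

Input shape: (1, 3, 33, 143)
  -> after first Conv2d: (1, 84, 33, 143)
  -> after first MaxPool2d: (1, 84, 11, 47)
  -> after second Conv2d: (1, 116, 11, 47)
Output shape: (1, 116, 3, 15)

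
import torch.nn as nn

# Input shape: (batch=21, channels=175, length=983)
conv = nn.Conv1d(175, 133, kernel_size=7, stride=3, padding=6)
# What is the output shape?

Input shape: (21, 175, 983)
Output shape: (21, 133, 330)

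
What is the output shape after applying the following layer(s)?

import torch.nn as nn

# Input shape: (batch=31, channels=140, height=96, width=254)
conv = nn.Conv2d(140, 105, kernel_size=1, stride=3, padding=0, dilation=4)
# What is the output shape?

Input shape: (31, 140, 96, 254)
Output shape: (31, 105, 32, 85)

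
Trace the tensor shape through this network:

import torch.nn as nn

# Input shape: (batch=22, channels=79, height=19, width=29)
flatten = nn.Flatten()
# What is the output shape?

Input shape: (22, 79, 19, 29)
Output shape: (22, 43529)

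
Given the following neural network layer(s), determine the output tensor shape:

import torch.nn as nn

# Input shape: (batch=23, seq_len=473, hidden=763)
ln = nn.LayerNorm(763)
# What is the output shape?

Input shape: (23, 473, 763)
Output shape: (23, 473, 763)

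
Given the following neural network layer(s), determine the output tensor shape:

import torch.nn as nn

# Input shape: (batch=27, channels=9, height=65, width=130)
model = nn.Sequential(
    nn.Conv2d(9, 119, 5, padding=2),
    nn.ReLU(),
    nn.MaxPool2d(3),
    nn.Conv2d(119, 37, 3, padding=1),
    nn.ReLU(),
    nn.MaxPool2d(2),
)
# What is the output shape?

Input shape: (27, 9, 65, 130)
  -> after first Conv2d: (27, 119, 65, 130)
  -> after first MaxPool2d: (27, 119, 21, 43)
  -> after second Conv2d: (27, 37, 21, 43)
Output shape: (27, 37, 10, 21)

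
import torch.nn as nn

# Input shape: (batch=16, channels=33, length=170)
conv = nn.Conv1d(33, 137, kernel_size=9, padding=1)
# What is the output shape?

Input shape: (16, 33, 170)
Output shape: (16, 137, 164)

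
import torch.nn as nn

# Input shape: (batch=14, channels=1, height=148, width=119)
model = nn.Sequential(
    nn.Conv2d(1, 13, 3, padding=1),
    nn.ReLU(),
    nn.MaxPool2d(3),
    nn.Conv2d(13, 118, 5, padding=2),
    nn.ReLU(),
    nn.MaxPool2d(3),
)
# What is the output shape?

Input shape: (14, 1, 148, 119)
  -> after first Conv2d: (14, 13, 148, 119)
  -> after first MaxPool2d: (14, 13, 49, 39)
  -> after second Conv2d: (14, 118, 49, 39)
Output shape: (14, 118, 16, 13)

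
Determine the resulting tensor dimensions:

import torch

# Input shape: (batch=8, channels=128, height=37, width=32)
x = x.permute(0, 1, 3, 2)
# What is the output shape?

Input shape: (8, 128, 37, 32)
Output shape: (8, 128, 32, 37)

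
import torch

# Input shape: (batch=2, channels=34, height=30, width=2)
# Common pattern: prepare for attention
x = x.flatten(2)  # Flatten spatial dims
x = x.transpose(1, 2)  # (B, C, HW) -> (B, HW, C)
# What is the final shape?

Input shape: (2, 34, 30, 2)
  -> after flatten(2): (2, 34, 60)
Output shape: (2, 60, 34)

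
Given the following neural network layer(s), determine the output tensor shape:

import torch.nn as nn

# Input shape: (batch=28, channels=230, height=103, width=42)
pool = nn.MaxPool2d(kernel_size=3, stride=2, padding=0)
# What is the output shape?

Input shape: (28, 230, 103, 42)
Output shape: (28, 230, 51, 20)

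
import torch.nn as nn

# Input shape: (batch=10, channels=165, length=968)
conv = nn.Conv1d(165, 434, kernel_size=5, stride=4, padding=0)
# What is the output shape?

Input shape: (10, 165, 968)
Output shape: (10, 434, 241)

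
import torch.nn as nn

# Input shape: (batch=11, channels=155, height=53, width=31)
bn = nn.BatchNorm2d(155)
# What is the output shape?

Input shape: (11, 155, 53, 31)
Output shape: (11, 155, 53, 31)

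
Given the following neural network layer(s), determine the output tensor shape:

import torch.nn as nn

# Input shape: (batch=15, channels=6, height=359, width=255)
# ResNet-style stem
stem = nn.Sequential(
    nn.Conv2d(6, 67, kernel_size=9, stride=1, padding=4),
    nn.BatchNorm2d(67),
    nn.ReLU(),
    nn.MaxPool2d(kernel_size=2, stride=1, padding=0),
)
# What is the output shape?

Input shape: (15, 6, 359, 255)
  -> after Conv2d 9x9 stride=1: (15, 67, 359, 255)
Output shape: (15, 67, 358, 254)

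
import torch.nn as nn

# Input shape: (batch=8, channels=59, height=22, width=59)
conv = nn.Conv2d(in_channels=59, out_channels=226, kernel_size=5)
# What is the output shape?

Input shape: (8, 59, 22, 59)
Output shape: (8, 226, 18, 55)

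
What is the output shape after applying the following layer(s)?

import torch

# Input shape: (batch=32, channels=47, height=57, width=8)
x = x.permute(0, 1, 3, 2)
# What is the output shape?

Input shape: (32, 47, 57, 8)
Output shape: (32, 47, 8, 57)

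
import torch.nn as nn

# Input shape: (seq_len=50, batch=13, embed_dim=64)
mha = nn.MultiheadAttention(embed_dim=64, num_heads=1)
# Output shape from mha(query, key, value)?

Input shape: (50, 13, 64)
Output shape: (50, 13, 64)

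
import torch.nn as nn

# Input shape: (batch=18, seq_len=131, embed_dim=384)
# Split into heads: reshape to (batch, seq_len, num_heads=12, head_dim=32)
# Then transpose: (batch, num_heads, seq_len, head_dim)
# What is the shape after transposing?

Input shape: (18, 131, 384)
  -> after reshape: (18, 131, 12, 32)
Output shape: (18, 12, 131, 32)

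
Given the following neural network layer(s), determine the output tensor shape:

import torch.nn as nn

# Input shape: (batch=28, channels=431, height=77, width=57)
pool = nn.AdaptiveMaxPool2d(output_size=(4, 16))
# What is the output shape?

Input shape: (28, 431, 77, 57)
Output shape: (28, 431, 4, 16)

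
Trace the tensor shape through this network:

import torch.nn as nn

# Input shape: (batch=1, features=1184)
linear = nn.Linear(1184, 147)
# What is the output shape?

Input shape: (1, 1184)
Output shape: (1, 147)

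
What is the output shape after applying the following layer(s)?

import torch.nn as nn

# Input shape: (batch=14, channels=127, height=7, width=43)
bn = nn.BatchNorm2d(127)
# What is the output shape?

Input shape: (14, 127, 7, 43)
Output shape: (14, 127, 7, 43)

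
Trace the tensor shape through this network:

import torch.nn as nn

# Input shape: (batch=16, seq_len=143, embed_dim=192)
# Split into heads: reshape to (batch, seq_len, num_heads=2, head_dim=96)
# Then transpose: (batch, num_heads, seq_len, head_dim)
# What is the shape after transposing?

Input shape: (16, 143, 192)
  -> after reshape: (16, 143, 2, 96)
Output shape: (16, 2, 143, 96)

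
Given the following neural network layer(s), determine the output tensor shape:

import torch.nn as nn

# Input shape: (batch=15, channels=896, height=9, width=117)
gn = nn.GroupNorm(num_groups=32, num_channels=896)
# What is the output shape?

Input shape: (15, 896, 9, 117)
Output shape: (15, 896, 9, 117)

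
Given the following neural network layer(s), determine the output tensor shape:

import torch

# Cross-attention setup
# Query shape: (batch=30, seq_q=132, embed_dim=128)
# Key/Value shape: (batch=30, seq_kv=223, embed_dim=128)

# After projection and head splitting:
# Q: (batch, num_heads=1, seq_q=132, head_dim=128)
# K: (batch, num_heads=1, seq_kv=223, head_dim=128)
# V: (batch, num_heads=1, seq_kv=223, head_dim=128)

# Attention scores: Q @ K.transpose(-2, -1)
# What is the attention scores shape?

Input shape: (30, 132, 128)
Output shape: (30, 1, 132, 223)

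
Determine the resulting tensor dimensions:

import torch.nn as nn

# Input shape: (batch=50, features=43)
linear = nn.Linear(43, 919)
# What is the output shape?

Input shape: (50, 43)
Output shape: (50, 919)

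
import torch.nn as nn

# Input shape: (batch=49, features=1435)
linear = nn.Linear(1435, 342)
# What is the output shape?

Input shape: (49, 1435)
Output shape: (49, 342)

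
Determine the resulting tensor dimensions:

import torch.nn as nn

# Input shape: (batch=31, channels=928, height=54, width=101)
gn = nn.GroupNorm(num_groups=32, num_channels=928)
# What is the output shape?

Input shape: (31, 928, 54, 101)
Output shape: (31, 928, 54, 101)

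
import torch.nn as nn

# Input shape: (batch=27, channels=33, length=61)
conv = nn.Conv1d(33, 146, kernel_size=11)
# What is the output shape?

Input shape: (27, 33, 61)
Output shape: (27, 146, 51)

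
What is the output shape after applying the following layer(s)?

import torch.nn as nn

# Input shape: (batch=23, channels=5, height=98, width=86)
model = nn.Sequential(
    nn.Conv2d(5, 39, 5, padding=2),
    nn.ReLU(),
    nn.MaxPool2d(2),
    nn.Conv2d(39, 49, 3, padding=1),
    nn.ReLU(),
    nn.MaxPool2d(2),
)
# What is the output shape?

Input shape: (23, 5, 98, 86)
  -> after first Conv2d: (23, 39, 98, 86)
  -> after first MaxPool2d: (23, 39, 49, 43)
  -> after second Conv2d: (23, 49, 49, 43)
Output shape: (23, 49, 24, 21)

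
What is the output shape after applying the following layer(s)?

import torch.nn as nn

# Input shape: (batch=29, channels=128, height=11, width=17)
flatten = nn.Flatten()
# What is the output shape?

Input shape: (29, 128, 11, 17)
Output shape: (29, 23936)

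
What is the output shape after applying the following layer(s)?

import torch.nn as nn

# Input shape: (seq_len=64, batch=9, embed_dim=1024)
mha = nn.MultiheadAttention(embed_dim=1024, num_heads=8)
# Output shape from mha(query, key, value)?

Input shape: (64, 9, 1024)
Output shape: (64, 9, 1024)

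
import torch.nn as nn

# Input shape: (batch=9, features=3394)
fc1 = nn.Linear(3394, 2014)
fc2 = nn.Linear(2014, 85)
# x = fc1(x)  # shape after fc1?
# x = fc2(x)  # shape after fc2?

Input shape: (9, 3394)
  -> after fc1: (9, 2014)
Output shape: (9, 85)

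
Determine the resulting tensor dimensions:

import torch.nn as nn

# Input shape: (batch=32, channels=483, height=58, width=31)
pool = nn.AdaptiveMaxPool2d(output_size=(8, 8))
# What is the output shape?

Input shape: (32, 483, 58, 31)
Output shape: (32, 483, 8, 8)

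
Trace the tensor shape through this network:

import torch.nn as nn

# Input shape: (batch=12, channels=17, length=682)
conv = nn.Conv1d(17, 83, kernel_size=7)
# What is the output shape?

Input shape: (12, 17, 682)
Output shape: (12, 83, 676)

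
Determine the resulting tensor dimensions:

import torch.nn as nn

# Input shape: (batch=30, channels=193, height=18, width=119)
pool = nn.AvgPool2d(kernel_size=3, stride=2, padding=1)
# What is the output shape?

Input shape: (30, 193, 18, 119)
Output shape: (30, 193, 9, 60)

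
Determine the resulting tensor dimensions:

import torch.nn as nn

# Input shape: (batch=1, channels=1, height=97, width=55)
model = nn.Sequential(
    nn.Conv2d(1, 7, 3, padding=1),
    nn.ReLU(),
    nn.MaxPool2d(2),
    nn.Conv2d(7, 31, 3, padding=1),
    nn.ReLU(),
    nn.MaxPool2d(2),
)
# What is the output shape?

Input shape: (1, 1, 97, 55)
  -> after first Conv2d: (1, 7, 97, 55)
  -> after first MaxPool2d: (1, 7, 48, 27)
  -> after second Conv2d: (1, 31, 48, 27)
Output shape: (1, 31, 24, 13)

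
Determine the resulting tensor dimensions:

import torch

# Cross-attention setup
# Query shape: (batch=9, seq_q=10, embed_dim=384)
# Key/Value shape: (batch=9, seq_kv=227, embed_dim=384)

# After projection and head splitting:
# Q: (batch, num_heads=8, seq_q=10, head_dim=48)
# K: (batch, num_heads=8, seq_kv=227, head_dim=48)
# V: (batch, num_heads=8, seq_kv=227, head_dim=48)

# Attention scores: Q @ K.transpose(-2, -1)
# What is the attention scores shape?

Input shape: (9, 10, 384)
Output shape: (9, 8, 10, 227)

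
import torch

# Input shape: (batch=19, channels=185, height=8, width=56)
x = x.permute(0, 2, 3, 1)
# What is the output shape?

Input shape: (19, 185, 8, 56)
Output shape: (19, 8, 56, 185)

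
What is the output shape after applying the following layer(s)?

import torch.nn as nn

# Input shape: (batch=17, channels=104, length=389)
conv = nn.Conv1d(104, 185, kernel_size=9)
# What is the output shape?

Input shape: (17, 104, 389)
Output shape: (17, 185, 381)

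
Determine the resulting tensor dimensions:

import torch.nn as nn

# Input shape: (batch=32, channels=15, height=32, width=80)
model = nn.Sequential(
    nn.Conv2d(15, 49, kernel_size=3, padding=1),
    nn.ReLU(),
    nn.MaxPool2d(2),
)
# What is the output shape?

Input shape: (32, 15, 32, 80)
  -> after Conv2d: (32, 49, 32, 80)
  -> after ReLU: (32, 49, 32, 80)
Output shape: (32, 49, 16, 40)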